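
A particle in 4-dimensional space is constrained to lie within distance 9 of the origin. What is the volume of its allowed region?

Volume = π^{4/2}·(9)^4/Γ(3) = 6561·π^2/2 ≈ 32377.2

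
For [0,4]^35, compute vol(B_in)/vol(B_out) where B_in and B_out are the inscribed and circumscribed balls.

V_in / V_out = (r_in/r_out)^35 = (1/√35)^35 = 35^(-35/2) ≈ 9.52378e-28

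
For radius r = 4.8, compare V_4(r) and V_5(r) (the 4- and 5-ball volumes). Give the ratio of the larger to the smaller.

V_4(4.8) ≈ 2619.6, V_5(4.8) ≈ 13412.3. The 5-ball is larger by a factor of 5.12.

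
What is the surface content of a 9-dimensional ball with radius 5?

S = n·V_n(r)/r = 9·V_9(5)/5 (volume-to-surface relation), giving 2500000·π^4/21 ≈ 1.15963e+07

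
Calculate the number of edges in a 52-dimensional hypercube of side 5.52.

Each of the 2^52 = 4503599627370496 vertices has degree 52; total edges = 52·2^52/2 = 117093590311632896.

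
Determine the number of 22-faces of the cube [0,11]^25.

An n-cube has C(n,k)·2^(n-k) k-faces. Here C(25,22)·2^3 = 2300·8 = 18400.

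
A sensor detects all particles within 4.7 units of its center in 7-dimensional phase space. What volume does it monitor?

V_7(4.7) = π^(7/2) · (4.7)^7 / Γ(7/2 + 1) ≈ 239368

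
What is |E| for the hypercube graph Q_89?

An n-cube has n·2^(n-1) edges. With n = 89: 89·309485009821345068724781056 = 27544165874099711116505513984.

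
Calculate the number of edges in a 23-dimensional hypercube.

Number of 1-faces = C(23,1)·2^(23-1) = 23·4194304 = 96468992.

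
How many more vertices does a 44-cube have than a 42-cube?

The 44-cube has 2^44 = 17592186044416 vertices. The 42-cube has 2^42 = 4398046511104 vertices. Difference: 17592186044416 - 4398046511104 = 13194139533312.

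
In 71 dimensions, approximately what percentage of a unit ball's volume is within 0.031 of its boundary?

1 - (1-0.031)^71 ≈ 0.893097 ≈ 89.31%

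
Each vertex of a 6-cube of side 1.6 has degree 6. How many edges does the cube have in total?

Number of 1-faces = C(6,1)·2^(6-1) = 6·32 = 192.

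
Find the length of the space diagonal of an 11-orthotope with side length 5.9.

Diagonal = √11 · 5.9 ≈ 19.5681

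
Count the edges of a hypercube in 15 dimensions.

The 15-cube has n·2^(n-1) = 15·2^14 = 15·16384 = 245760 edges.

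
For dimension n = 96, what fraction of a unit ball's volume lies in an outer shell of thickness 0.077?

1 - (1-0.077)^96 ≈ 0.999544 ≈ 99.9544%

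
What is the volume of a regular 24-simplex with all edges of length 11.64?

For a regular n-simplex with edge a, V = (a^n / n!)·√((n+1)/2^n). With a=11.64, n=24: V ≈ 0.0752967.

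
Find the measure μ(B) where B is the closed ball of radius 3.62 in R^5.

Volume = π^{5/2}·(3.62)^5/Γ(7/2) ≈ 3272.21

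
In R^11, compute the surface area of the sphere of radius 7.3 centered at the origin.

S_11(7.3) = 2·π^(11/2)·(7.3)^10 / Γ(11/2) ≈ 8.90689e+09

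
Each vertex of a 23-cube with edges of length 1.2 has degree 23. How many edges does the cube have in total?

The 23-cube has n·2^(n-1) = 23·2^22 = 23·4194304 = 96468992 edges.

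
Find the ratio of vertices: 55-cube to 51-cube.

The 55-cube has 2^55 = 36028797018963968 vertices. The 51-cube has 2^51 = 2251799813685248 vertices. Ratio: 36028797018963968/2251799813685248 = 16.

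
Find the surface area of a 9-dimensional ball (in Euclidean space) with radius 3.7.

S = n·V_n(r)/r = 9·V_9(3.7)/3.7 (volume-to-surface relation), giving 1.04274e+06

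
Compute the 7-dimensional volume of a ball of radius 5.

The n-ball volume is π^(n/2)·r^n/Γ(n/2+1). With n=7, r=5: V = 250000·π^3/21 ≈ 369122.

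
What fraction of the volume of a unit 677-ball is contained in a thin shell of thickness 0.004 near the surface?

Shell fraction = 1 - (1-0.004)^677 ≈ 0.933691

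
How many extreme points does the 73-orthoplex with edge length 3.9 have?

The vertices are ±e_1, ..., ±e_73, so there are 2·73 = 146.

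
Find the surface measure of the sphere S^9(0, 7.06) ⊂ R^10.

S_10(7.06) = 2·π^(10/2)·(7.06)^9 / Γ(10/2) ≈ 1.11125e+09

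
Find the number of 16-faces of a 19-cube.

f_16(19-cube) = (19 choose 16) · 2^3 = 7752.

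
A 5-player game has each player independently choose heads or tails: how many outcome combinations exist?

The 5-cube has 2^5 = 32 vertices.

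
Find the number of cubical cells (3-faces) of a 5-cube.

f_3(5-cube) = (5 choose 3) · 2^2 = 40.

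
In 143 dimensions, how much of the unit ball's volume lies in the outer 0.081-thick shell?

Shell fraction = 1 - (1-0.081)^143 ≈ 0.999994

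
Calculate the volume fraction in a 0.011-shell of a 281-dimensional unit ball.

V(inner)/V(outer) = ((1-0.011)/1)^281 ≈ 0.04468, so the shell fraction is 0.955315.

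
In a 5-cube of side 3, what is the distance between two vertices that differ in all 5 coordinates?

The space diagonal of an n-cube of side s is s√n. Here 3·√5 ≈ 6.7082.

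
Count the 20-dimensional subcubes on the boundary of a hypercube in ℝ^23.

f_20(23-cube) = (23 choose 20) · 2^3 = 14168.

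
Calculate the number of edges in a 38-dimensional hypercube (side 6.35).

An n-cube has n·2^(n-1) edges. With n = 38: 38·137438953472 = 5222680231936.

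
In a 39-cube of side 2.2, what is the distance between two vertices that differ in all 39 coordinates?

Diagonal = √39 · 2.2 ≈ 13.739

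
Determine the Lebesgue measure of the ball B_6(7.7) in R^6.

The n-ball volume is π^(n/2)·r^n/Γ(n/2+1). With n=6, r=7.7: V ≈ 1.07707e+06.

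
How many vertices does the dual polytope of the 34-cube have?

The vertices are ±e_1, ..., ±e_34, so there are 2·34 = 68.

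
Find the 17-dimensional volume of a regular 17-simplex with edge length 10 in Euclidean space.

V = (10^17 / 17!) · √((17+1) / 2^17) ≈ 3.29468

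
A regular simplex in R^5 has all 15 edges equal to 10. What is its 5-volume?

Volume = 10^5 · √(6/2^5) / 5! ≈ 360.844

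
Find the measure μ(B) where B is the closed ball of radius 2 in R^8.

Volume = π^{8/2}·(2)^8/Γ(5) = 32·π^4/3 ≈ 1039.03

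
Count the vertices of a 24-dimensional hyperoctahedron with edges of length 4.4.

The vertices are ±e_1, ..., ±e_24, so there are 2·24 = 48.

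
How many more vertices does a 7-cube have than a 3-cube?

The 7-cube has 2^7 = 128 vertices. The 3-cube has 2^3 = 8 vertices. Difference: 128 - 8 = 120.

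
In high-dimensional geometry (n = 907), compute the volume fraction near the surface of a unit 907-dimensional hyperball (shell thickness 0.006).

1 - (1-0.006)^907 ≈ 0.99574 ≈ 99.57%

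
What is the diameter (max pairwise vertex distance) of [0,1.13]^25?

Diagonal = √25 · 1.13 = 5.65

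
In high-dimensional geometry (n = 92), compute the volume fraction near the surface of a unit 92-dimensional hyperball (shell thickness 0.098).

1 - (1-0.098)^92 ≈ 0.999924 ≈ 99.9924%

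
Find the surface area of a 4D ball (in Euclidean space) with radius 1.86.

S_4(1.86) = 2·π^(4/2)·(1.86)^3 / Γ(4/2) ≈ 127.019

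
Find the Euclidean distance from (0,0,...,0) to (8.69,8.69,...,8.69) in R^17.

d = √(8.69² + 8.69² + ... + 8.69²) [17 terms] = √(17·8.69²) = 8.69√17 ≈ 35.8298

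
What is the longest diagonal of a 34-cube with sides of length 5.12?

The space diagonal of an n-cube of side s is s√n. Here 5.12·√34 ≈ 29.8545.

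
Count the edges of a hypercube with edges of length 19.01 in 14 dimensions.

An n-cube has n·2^(n-1) edges. With n = 14: 14·8192 = 114688.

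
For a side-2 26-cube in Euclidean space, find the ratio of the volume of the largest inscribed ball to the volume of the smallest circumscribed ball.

V_in / V_out = (r_in/r_out)^26 = (1/√26)^26 = 26^(-26/2) ≈ 4.03038e-19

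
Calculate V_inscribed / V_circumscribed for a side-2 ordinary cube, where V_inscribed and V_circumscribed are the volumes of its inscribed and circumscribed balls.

Volume scales as r^n, and r_in/r_out = 1/√3, giving (1/√3)^3 ≈ 0.19245.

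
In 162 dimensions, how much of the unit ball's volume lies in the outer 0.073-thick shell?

V(inner)/V(outer) = ((1-0.073)/1)^162 ≈ 4.644e-06, so the shell fraction is 0.9999953557.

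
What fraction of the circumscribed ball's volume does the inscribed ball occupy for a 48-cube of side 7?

The radii are 7/2 and 7√48/2, so the volume ratio is (1/√48)^48 = 48^{-48/2} ≈ 4.469e-41.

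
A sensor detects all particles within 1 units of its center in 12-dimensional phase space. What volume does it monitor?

V_12(1) = π^(12/2) · (1)^12 / Γ(12/2 + 1) = π^6/720 ≈ 1.33526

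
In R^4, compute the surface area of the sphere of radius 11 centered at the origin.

|∂B_4(11)| = 2662·π^2 ≈ 26272.9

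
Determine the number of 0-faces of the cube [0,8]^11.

Number of 0-faces = C(11,0) · 2^(11-0) = 1 · 2048 = 2048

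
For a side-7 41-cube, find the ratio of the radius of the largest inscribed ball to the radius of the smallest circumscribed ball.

r_in = 7/2 (half the side); r_out = 7√41/2 (half the diagonal). Ratio = 1/√41 ≈ 0.156174.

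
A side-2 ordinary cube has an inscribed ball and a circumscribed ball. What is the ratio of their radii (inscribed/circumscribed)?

For an n-cube of any side s, the inradius is s/2 and the circumradius is s√n/2, so the ratio is 1/√3 ≈ 0.57735.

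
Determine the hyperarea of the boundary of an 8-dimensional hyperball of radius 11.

S = n·V_n(r)/r = 8·V_8(11)/11 (volume-to-surface relation), giving 19487171·π^4/3 ≈ 6.32743e+08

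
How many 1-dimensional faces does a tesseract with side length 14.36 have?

Choose 1 of 4 axes to span the face (C(4,1) = 4 ways), then fix each of the remaining 3 coordinates at one of its two extreme values (2^3 = 8 ways): 4·8 = 32.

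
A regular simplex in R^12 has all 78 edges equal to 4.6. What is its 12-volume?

V_12 = √(13) · 4.6^12 / (12! · 2^(12/2)) ≈ 0.0105572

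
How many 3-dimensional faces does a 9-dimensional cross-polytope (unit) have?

An n-cross-polytope has 2^(k+1)·C(n,k+1) k-faces. Here 2^4·C(9,4) = 16·126 = 2016.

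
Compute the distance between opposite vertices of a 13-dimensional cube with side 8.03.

The space diagonal of an n-cube of side s is s√n. Here 8.03·√13 ≈ 28.9526.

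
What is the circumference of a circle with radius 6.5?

S_2(6.5) = 2·π^(2/2)·(6.5)^1 / Γ(2/2) = 2πr = 2π·6.5 ≈ 40.8407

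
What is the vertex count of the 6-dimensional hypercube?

The 6-cube has 2^6 = 64 vertices.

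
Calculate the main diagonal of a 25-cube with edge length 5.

The space diagonal of an n-cube of side s is s√n. Here 5·√25 = 25.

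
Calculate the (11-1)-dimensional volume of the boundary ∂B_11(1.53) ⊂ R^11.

|∂B_11(1.53)| ≈ 1456.84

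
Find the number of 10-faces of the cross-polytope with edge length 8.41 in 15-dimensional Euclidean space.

An n-cross-polytope has 2^(k+1)·C(n,k+1) k-faces. Here 2^11·C(15,11) = 2048·1365 = 2795520.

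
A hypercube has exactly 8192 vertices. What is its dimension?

Since 2^n = 8192, we have n = 13.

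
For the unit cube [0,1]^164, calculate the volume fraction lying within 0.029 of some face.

The inner cube has side 1-2·0.029 = 0.942 and volume (0.942)^164 ≈ 5.551e-05, so the shell holds 0.999944 of the volume.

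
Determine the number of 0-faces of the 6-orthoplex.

An n-cross-polytope has 2^(k+1)·C(n,k+1) k-faces. Here 2^1·C(6,1) = 2·6 = 12.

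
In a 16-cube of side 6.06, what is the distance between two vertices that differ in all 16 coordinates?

Diagonal = √16 · 6.06 = 24.24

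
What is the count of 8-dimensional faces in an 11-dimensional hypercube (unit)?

Number of 8-faces = C(11,8) · 2^(11-8) = 165 · 8 = 1320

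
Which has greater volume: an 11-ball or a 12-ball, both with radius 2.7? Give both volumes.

V_11(2.7) ≈ 104738. V_12(2.7) ≈ 200416. The 12-ball is larger.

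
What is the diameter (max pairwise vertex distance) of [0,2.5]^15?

Diagonal = √15 · 2.5 ≈ 9.68246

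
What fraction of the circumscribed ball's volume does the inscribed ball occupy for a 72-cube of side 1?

The radii are 1/2 and 1√72/2, so the volume ratio is (1/√72)^72 = 72^{-72/2} ≈ 1.36782e-67.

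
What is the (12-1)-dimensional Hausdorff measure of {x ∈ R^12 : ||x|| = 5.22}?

The surface area of an n-ball is 2π^(n/2) r^(n-1) / Γ(n/2). For n=12, r=5.22: 1.25639e+09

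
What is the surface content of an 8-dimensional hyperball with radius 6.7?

S = n·V_n(r)/r = 8·V_8(6.7)/6.7 (volume-to-surface relation), giving 1.96789e+07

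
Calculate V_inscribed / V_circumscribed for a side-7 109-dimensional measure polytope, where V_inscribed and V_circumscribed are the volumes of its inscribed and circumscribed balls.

V_in/V_out = n^(-n/2) = 109^(-109/2) ≈ 9.12548e-112.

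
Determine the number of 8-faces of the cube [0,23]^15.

Choose 8 of 15 axes to span the face (C(15,8) = 6435 ways), then fix each of the remaining 7 coordinates at one of its two extreme values (2^7 = 128 ways): 6435·128 = 823680.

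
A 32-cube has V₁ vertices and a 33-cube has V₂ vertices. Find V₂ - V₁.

V₁ = 2^32 = 4294967296. V₂ = 2^33 = 8589934592. V₂ - V₁ = 4294967296.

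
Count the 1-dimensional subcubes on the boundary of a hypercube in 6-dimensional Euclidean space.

Choose 1 of 6 axes to span the face (C(6,1) = 6 ways), then fix each of the remaining 5 coordinates at one of its two extreme values (2^5 = 32 ways): 6·32 = 192.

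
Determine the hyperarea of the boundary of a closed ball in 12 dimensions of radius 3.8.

S_12(3.8) = 2·π^(12/2)·(3.8)^11 / Γ(12/2) ≈ 3.82268e+07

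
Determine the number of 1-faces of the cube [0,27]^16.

f_1(16-cube) = (16 choose 1) · 2^15 = 524288.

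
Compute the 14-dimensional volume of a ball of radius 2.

V_14(2) = π^(14/2) · (2)^14 / Γ(14/2 + 1) = 1024·π^7/315 ≈ 9818.35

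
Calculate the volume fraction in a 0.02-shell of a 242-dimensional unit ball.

V(inner)/V(outer) = ((1-0.02)/1)^242 ≈ 0.007529, so the shell fraction is 0.992471.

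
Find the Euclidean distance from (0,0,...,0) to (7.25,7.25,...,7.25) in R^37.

Diagonal = √37 · 7.25 ≈ 44.1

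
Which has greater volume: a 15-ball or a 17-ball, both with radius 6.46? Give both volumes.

V_15(6.46) ≈ 5.43147e+11. V_17(6.46) ≈ 8.37749e+12. The 17-ball is larger.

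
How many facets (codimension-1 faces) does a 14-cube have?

Number of 13-faces = C(14,13) · 2^(14-13) = 14 · 2 = 28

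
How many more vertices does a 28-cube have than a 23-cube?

The 28-cube has 2^28 = 268435456 vertices. The 23-cube has 2^23 = 8388608 vertices. Difference: 268435456 - 8388608 = 260046848.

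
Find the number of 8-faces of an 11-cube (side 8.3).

Number of 8-faces = C(11,8) · 2^(11-8) = 165 · 8 = 1320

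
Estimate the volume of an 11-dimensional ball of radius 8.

V = 549755813888·π^5/10395 ≈ 1.61843e+10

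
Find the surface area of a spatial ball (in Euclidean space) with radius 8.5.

The surface area of an n-ball is 2π^(n/2) r^(n-1) / Γ(n/2). For n=3, r=8.5: 4πr² = 4π·(8.5)² ≈ 907.92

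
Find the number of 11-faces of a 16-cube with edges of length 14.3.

Choose 11 of 16 axes to span the face (C(16,11) = 4368 ways), then fix each of the remaining 5 coordinates at one of its two extreme values (2^5 = 32 ways): 4368·32 = 139776.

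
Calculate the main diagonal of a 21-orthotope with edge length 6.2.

The space diagonal of an n-cube of side s is s√n. Here 6.2·√21 ≈ 28.412.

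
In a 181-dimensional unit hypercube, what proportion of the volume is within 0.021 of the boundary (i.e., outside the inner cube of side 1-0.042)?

The inner cube has side 1-2·0.021 = 0.958 and volume (0.958)^181 ≈ 0.0004238, so the shell holds 0.999576 of the volume.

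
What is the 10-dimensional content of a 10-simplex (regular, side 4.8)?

V_10 = √(11) · 4.8^10 / (10! · 2^(10/2)) ≈ 0.185437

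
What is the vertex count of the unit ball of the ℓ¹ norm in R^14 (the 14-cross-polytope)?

Number of vertices = 2n = 28.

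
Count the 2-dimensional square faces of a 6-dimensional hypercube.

Number of 2-faces = C(6,2) · 2^(6-2) = 15 · 16 = 240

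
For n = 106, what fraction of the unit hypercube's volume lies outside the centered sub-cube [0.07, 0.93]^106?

The inner cube has side 1-2·0.07 = 0.86 and volume (0.86)^106 ≈ 1.14e-07, so the shell holds 0.999999886 of the volume.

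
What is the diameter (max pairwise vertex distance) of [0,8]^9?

d = √(8² + 8² + ... + 8²) [9 terms] = √(9·8²) = 8√9 = 24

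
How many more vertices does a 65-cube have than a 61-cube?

The 65-cube has 2^65 = 36893488147419103232 vertices. The 61-cube has 2^61 = 2305843009213693952 vertices. Difference: 36893488147419103232 - 2305843009213693952 = 34587645138205409280.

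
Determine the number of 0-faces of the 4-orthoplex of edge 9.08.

f_0(4-orthoplex) = 2^1 · (4 choose 1) = 8.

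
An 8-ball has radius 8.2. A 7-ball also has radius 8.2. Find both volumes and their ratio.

V_8(8.2) ≈ 8.29658e+07. V_7(8.2) ≈ 1.17782e+07. Ratio V_8/V_7 ≈ 7.044.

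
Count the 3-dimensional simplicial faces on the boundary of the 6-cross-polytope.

Each 3-face is the convex hull of 4 vertices, one chosen as ±e_i from each of 4 distinct axes: 2^4·C(6,4) = 240.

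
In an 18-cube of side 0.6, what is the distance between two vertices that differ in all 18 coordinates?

The space diagonal of an n-cube of side s is s√n. Here 0.6·√18 ≈ 2.54558.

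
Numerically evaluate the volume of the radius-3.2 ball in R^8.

Volume = π^{8/2}·(3.2)^8/Γ(5) ≈ 44626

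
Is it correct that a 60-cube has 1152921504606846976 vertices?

True. The 60-cube has 2^60 = 1152921504606846976 vertices.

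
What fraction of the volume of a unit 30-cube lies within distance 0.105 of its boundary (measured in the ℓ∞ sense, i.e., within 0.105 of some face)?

Shell fraction = 1 - (1-0.21)^30 ≈ 0.999151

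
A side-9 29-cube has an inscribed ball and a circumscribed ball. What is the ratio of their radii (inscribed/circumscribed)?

For an n-cube of any side s, the inradius is s/2 and the circumradius is s√n/2, so the ratio is 1/√29 ≈ 0.185695.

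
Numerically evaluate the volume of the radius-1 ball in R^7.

V_7(1) = π^(7/2) · (1)^7 / Γ(7/2 + 1) = 16·π^3/105 ≈ 4.72477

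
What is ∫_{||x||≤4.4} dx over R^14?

V_14(4.4) = π^(14/2) · (4.4)^14 / Γ(14/2 + 1) ≈ 6.1088e+08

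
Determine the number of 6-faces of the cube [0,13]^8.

Choose 6 of 8 axes to span the face (C(8,6) = 28 ways), then fix each of the remaining 2 coordinates at one of its two extreme values (2^2 = 4 ways): 28·4 = 112.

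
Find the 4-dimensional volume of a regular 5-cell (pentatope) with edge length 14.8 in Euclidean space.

V_4 = √(5) · 14.8^4 / (4! · 2^(4/2)) ≈ 1117.53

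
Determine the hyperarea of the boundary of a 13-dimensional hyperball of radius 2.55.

The surface area of an n-ball is 2π^(n/2) r^(n-1) / Γ(n/2). For n=13, r=2.55: 894884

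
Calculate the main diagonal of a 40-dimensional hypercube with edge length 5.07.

d = √(5.07² + 5.07² + ... + 5.07²) [40 terms] = √(40·5.07²) = 5.07√40 ≈ 32.0655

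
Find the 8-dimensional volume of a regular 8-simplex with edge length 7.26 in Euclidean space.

Volume = 7.26^8 · √(9/2^8) / 8! ≈ 35.89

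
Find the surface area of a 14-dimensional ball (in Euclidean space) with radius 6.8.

S_14(6.8) = 2·π^(14/2)·(6.8)^13 / Γ(14/2) ≈ 5.57651e+11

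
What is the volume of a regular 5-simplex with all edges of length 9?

V = (9^5 / 5!) · √((5+1) / 2^5) ≈ 213.075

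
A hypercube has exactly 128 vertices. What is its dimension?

n = log_2(128) = 7.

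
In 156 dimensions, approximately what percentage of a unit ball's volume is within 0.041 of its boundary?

1 - (1-0.041)^156 ≈ 0.998542 ≈ 99.85%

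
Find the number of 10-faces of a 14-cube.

Number of 10-faces = C(14,10) · 2^(14-10) = 1001 · 16 = 16016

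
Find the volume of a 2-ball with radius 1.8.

V_2(1.8) = π^(2/2) · (1.8)^2 / Γ(2/2 + 1) ≈ 10.1788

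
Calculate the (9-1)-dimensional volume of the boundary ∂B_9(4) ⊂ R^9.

S = n·V_n(r)/r = 9·V_9(4)/4 (volume-to-surface relation), giving 2097152·π^4/105 ≈ 1.94554e+06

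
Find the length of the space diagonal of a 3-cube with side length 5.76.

Diagonal = √3 · 5.76 ≈ 9.97661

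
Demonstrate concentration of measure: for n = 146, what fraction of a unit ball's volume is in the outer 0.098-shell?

1 - (1-0.098)^146 ≈ 0.9999997115 ≈ 99.999971%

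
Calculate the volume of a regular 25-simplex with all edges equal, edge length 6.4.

V = (6.4^25 / 25!) · √((25+1) / 2^25) ≈ 8.09963e-09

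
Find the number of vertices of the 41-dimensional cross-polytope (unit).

The 41-dimensional cross-polytope has 2n = 2·41 = 82 vertices.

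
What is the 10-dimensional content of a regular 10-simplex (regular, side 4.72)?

Volume = 4.72^10 · √(11/2^10) / 10! ≈ 0.156748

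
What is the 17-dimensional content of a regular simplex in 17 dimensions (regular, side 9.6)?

For a regular n-simplex with edge a, V = (a^n / n!)·√((n+1)/2^n). With a=9.6, n=17: V ≈ 1.64598.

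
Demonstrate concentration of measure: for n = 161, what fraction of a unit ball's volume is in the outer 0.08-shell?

1 - (1-0.08)^161 ≈ 0.9999985214 ≈ 99.999852%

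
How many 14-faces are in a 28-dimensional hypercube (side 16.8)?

Number of 14-faces = C(28,14) · 2^(28-14) = 40116600 · 16384 = 657270374400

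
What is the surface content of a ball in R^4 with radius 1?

|∂B_4(1)| = 2·π^2 ≈ 19.7392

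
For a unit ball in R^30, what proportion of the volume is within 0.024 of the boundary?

1 - (1-0.024)^30 ≈ 0.517503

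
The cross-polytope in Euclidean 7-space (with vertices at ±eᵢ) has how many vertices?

Number of vertices = 2n = 14.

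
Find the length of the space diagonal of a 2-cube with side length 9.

d = √(9² + 9² + ... + 9²) [2 terms] = √(2·9²) = 9√2 ≈ 12.7279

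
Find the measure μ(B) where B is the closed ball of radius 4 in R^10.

Volume = π^{10/2}·(4)^10/Γ(6) = 131072·π^5/15 ≈ 2.67404e+06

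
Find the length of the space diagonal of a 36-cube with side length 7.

||(7,7,...,7)|| = √(36)·7 = 42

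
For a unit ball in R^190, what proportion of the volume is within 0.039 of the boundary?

1 - (1-0.039)^190 ≈ 0.999478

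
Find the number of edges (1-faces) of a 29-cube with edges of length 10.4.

Choose 1 of 29 axes to span the face (C(29,1) = 29 ways), then fix each of the remaining 28 coordinates at one of its two extreme values (2^28 = 268435456 ways): 29·268435456 = 7784628224.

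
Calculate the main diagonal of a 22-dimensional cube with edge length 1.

Diagonal = √22 · 1 ≈ 4.69042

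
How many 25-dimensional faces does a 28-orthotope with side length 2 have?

f_25(28-cube) = (28 choose 25) · 2^3 = 26208.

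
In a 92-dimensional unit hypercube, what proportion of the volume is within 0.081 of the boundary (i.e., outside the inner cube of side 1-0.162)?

Shell fraction = 1 - (1-0.162)^92 ≈ 0.9999999132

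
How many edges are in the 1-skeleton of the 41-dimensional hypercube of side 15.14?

An n-cube has n·2^(n-1) edges. With n = 41: 41·1099511627776 = 45079976738816.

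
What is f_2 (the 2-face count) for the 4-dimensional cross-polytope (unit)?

f_2(4-orthoplex) = 2^3 · (4 choose 3) = 32.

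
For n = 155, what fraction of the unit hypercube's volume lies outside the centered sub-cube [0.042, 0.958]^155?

1 - (1 - 2·0.042)^155 = 1 - 0.916^155 ≈ 0.9999987589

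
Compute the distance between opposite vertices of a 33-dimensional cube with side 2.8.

The space diagonal of an n-cube of side s is s√n. Here 2.8·√33 ≈ 16.0848.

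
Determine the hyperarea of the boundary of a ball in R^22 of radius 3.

The surface area of an n-ball is 2π^(n/2) r^(n-1) / Γ(n/2). For n=22, r=3: 129140163·π^11/22400 ≈ 1.69614e+09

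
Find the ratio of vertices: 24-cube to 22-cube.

The 24-cube has 2^24 = 16777216 vertices. The 22-cube has 2^22 = 4194304 vertices. Ratio: 16777216/4194304 = 4.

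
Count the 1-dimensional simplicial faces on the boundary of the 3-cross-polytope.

An n-cross-polytope has 2^(k+1)·C(n,k+1) k-faces. Here 2^2·C(3,2) = 4·3 = 12.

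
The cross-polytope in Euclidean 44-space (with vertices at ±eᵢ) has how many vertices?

An n-cross-polytope has 2n vertices; here n = 44, giving 88.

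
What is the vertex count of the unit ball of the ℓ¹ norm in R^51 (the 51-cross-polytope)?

An n-cross-polytope has 2n vertices; here n = 51, giving 102.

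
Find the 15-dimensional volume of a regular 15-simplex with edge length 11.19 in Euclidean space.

For a regular n-simplex with edge a, V = (a^n / n!)·√((n+1)/2^n). With a=11.19, n=15: V ≈ 91.2613.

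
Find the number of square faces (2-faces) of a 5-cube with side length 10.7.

Choose 2 of 5 axes to span the face (C(5,2) = 10 ways), then fix each of the remaining 3 coordinates at one of its two extreme values (2^3 = 8 ways): 10·8 = 80.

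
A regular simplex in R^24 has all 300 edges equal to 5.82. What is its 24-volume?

For a regular n-simplex with edge a, V = (a^n / n!)·√((n+1)/2^n). With a=5.82, n=24: V ≈ 4.48803e-09.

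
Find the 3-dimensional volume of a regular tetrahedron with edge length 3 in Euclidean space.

Volume = (√2/12) · 3³ = 3.18198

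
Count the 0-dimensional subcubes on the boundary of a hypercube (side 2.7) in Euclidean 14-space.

f_0(14-cube) = (14 choose 0) · 2^14 = 16384.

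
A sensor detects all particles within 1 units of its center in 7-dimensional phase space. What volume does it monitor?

V = 16·π^3/105 ≈ 4.72477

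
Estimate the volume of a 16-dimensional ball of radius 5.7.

The n-ball volume is π^(n/2)·r^n/Γ(n/2+1). With n=16, r=5.7: V ≈ 2.92197e+11.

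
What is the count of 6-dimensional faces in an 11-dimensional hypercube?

Number of 6-faces = C(11,6) · 2^(11-6) = 462 · 32 = 14784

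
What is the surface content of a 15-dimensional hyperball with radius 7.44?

The surface area of an n-ball is 2π^(n/2) r^(n-1) / Γ(n/2). For n=15, r=7.44: 9.1105e+12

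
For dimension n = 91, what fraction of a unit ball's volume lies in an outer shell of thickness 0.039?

1 - (1-0.039)^91 ≈ 0.973219 ≈ 97.32%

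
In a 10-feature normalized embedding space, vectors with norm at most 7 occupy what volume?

V = 282475249·π^5/120 ≈ 7.20358e+08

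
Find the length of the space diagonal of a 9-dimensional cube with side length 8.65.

Diagonal = √9 · 8.65 = 25.95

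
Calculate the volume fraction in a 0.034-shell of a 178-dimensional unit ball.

Shell fraction = 1 - (1-0.034)^178 ≈ 0.997882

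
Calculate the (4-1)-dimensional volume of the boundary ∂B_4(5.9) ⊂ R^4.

S = n·V_n(r)/r = 4·V_4(5.9)/5.9 (volume-to-surface relation), giving 4054.02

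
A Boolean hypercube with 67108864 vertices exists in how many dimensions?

n = log_2(67108864) = 26.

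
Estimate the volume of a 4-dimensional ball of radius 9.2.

Volume = π^{4/2}·(9.2)^4/Γ(3) ≈ 35352.6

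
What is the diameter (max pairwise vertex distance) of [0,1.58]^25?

d = √(1.58² + 1.58² + ... + 1.58²) [25 terms] = √(25·1.58²) = 1.58√25 = 7.9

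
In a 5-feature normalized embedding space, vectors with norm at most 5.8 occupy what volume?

Volume = π^{5/2}·(5.8)^5/Γ(7/2) ≈ 34549.2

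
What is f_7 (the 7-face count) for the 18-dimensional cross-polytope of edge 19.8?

f_7(18-orthoplex) = 2^8 · (18 choose 8) = 11202048.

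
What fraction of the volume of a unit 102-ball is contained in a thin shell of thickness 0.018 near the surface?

V(inner)/V(outer) = ((1-0.018)/1)^102 ≈ 0.1568, so the shell fraction is 0.843191.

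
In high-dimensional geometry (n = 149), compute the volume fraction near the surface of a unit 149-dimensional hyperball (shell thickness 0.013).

1 - (1-0.013)^149 ≈ 0.857683 ≈ 85.77%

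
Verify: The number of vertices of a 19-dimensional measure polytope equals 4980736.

False. The 19-cube has 2^19 = 524288 vertices.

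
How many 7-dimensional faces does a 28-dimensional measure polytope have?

Number of 7-faces = C(28,7) · 2^(28-7) = 1184040 · 2097152 = 2483111854080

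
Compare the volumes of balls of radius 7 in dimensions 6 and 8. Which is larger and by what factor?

V_6(7) ≈ 607976, V_8(7) ≈ 2.33977e+07. The 8-ball is larger by a factor of 38.48.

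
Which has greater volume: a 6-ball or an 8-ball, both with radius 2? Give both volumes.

V_6(2) ≈ 330.734. V_8(2) ≈ 1039.03. The 8-ball is larger.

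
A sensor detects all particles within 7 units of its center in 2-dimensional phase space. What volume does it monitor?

V_2(7) = π^(2/2) · (7)^2 / Γ(2/2 + 1) = 49·π ≈ 153.938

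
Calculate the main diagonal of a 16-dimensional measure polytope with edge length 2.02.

The space diagonal of an n-cube of side s is s√n. Here 2.02·√16 = 8.08.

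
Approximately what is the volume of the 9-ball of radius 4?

The n-ball volume is π^(n/2)·r^n/Γ(n/2+1). With n=9, r=4: V = 8388608·π^4/945 ≈ 864684.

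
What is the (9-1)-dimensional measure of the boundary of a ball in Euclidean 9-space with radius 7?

S = n·V_n(r)/r = 9·V_9(7)/7 (volume-to-surface relation), giving 26353376·π^4/15 ≈ 1.71137e+08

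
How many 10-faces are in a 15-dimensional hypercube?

f_10(15-cube) = (15 choose 10) · 2^5 = 96096.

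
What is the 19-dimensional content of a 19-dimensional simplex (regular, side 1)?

V = (1^19 / 19!) · √((19+1) / 2^19) ≈ 5.07733e-20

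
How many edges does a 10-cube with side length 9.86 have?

Each of the 2^10 = 1024 vertices has degree 10; total edges = 10·2^10/2 = 5120.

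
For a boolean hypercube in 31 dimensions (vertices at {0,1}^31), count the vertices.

Each vertex is a binary string of length 31, so there are 2^31 = 2147483648.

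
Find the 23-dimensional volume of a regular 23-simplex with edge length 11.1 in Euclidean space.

V = (11.1^23 / 23!) · √((23+1) / 2^23) ≈ 0.0721431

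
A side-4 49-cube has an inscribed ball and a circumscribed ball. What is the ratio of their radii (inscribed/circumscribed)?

For an n-cube of any side s, the inradius is s/2 and the circumradius is s√n/2, so the ratio is 1/√49 ≈ 0.142857.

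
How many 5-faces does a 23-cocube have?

Each 5-face is the convex hull of 6 vertices, one chosen as ±e_i from each of 6 distinct axes: 2^6·C(23,6) = 6460608.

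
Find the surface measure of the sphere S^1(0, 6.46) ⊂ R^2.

The surface area of an n-ball is 2π^(n/2) r^(n-1) / Γ(n/2). For n=2, r=6.46: 2πr = 2π·6.46 ≈ 40.5894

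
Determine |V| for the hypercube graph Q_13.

Each vertex is a binary string of length 13, so there are 2^13 = 8192.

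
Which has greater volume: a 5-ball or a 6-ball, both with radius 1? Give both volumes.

V_5(1) ≈ 5.26379. V_6(1) ≈ 5.16771. The 5-ball is larger.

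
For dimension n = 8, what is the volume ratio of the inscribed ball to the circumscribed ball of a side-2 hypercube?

V_in / V_out = (r_in/r_out)^8 = (1/√8)^8 = 8^(-8/2) ≈ 0.000244141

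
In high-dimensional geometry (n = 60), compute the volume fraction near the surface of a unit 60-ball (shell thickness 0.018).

1 - (1-0.018)^60 ≈ 0.663729 ≈ 66.37%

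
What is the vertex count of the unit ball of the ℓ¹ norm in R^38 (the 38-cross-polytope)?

The 38-dimensional cross-polytope has 2n = 2·38 = 76 vertices.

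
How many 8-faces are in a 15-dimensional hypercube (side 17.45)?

Choose 8 of 15 axes to span the face (C(15,8) = 6435 ways), then fix each of the remaining 7 coordinates at one of its two extreme values (2^7 = 128 ways): 6435·128 = 823680.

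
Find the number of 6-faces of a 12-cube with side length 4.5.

An n-cube has C(n,k)·2^(n-k) k-faces. Here C(12,6)·2^6 = 924·64 = 59136.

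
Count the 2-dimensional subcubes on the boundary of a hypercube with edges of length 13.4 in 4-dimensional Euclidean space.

f_2(4-cube) = (4 choose 2) · 2^2 = 24.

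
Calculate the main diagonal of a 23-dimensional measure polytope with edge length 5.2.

d = √(5.2² + 5.2² + ... + 5.2²) [23 terms] = √(23·5.2²) = 5.2√23 ≈ 24.9383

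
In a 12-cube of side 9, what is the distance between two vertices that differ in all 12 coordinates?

||(9,9,...,9)|| = √(12)·9 ≈ 31.1769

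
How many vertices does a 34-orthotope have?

Each vertex is a binary string of length 34, so there are 2^34 = 17179869184.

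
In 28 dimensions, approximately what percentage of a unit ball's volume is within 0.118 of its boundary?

1 - (1-0.118)^28 ≈ 0.970275 ≈ 97.03%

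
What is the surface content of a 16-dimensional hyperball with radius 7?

S = n·V_n(r)/r = 16·V_16(7)/7 (volume-to-surface relation), giving 678223072849·π^8/360 ≈ 1.78759e+13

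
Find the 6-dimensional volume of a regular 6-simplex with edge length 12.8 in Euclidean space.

V_6 = √(7) · 12.8^6 / (6! · 2^(6/2)) ≈ 2020.16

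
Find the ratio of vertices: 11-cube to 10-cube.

The 11-cube has 2^11 = 2048 vertices. The 10-cube has 2^10 = 1024 vertices. Ratio: 2048/1024 = 2.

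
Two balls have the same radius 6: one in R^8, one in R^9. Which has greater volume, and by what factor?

V_8(6) ≈ 6.81708e+06, V_9(6) ≈ 3.32414e+07. The 9-ball is larger by a factor of 4.876.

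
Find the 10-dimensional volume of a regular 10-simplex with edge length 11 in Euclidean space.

V_10 = √(11) · 11^10 / (10! · 2^(10/2)) ≈ 740.816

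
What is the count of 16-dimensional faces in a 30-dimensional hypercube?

f_16(30-cube) = (30 choose 16) · 2^14 = 2382605107200.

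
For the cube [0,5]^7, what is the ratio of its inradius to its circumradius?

r_in / r_out = (5/2) / (5√7/2) = 1/√7 ≈ 0.377964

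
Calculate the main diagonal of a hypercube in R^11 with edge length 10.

||(10,10,...,10)|| = √(11)·10 ≈ 33.1662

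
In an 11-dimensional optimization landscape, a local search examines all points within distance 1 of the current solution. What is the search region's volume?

The n-ball volume is π^(n/2)·r^n/Γ(n/2+1). With n=11, r=1: V = 64·π^5/10395 ≈ 1.8841.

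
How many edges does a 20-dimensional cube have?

Each of the 2^20 = 1048576 vertices has degree 20; total edges = 20·2^20/2 = 10485760.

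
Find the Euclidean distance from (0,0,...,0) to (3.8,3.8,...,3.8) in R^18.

The space diagonal of an n-cube of side s is s√n. Here 3.8·√18 ≈ 16.122.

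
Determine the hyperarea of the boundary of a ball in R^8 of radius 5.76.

S_8(5.76) = 2·π^(8/2)·(5.76)^7 / Γ(8/2) ≈ 6.83023e+06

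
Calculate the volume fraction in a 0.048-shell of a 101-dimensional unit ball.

V(inner)/V(outer) = ((1-0.048)/1)^101 ≈ 0.006956, so the shell fraction is 0.993044.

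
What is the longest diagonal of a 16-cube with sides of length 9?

d = √(9² + 9² + ... + 9²) [16 terms] = √(16·9²) = 9√16 = 36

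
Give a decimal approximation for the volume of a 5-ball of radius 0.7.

The n-ball volume is π^(n/2)·r^n/Γ(n/2+1). With n=5, r=0.7: V ≈ 0.884685.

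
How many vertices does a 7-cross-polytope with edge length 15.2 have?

f_0(7-orthoplex) = 2^1 · (7 choose 1) = 14.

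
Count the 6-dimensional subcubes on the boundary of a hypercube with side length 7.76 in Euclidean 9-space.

f_6(9-cube) = (9 choose 6) · 2^3 = 672.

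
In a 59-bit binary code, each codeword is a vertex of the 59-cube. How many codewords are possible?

An n-cube has 2^n vertices; for n = 59 that is 2^59 = 576460752303423488.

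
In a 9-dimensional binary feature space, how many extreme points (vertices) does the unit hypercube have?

The 9-cube has 2^9 = 512 vertices.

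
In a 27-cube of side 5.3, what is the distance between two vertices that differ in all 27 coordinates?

The space diagonal of an n-cube of side s is s√n. Here 5.3·√27 ≈ 27.5396.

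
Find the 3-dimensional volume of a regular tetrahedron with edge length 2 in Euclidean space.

Volume = (√2/12) · 2³ = 0.942809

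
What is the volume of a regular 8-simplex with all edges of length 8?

Volume = 8^8 · √(9/2^8) / 8! ≈ 78.019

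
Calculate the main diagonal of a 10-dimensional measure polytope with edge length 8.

The space diagonal of an n-cube of side s is s√n. Here 8·√10 ≈ 25.2982.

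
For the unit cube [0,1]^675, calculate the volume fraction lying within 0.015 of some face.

Shell fraction = 1 - (1-0.03)^675 ≈ 0.9999999988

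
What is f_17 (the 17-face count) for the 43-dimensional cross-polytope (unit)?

f_17(43-orthoplex) = 2^18 · (43 choose 18) = 159477674332913664.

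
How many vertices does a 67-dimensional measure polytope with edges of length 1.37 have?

An n-cube has 2^n vertices; for n = 67 that is 2^67 = 147573952589676412928.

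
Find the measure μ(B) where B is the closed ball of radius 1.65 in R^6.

Volume = π^{6/2}·(1.65)^6/Γ(4) ≈ 104.28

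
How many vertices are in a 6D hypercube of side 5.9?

Choose 0 of 6 axes to span the face (C(6,0) = 1 way), then fix each of the remaining 6 coordinates at one of its two extreme values (2^6 = 64 ways): 1·64 = 64.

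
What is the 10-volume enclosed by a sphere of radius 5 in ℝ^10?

Volume = π^{10/2}·(5)^10/Γ(6) = 1953125·π^5/24 ≈ 2.49039e+07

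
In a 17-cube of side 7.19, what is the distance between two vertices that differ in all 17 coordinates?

d = √(7.19² + 7.19² + ... + 7.19²) [17 terms] = √(17·7.19²) = 7.19√17 ≈ 29.6451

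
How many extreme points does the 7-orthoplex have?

An n-cross-polytope has 2n vertices; here n = 7, giving 14.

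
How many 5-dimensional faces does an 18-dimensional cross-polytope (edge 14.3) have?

An n-cross-polytope has 2^(k+1)·C(n,k+1) k-faces. Here 2^6·C(18,6) = 64·18564 = 1188096.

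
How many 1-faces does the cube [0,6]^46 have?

The 46-cube has n·2^(n-1) = 46·2^45 = 46·35184372088832 = 1618481116086272 edges.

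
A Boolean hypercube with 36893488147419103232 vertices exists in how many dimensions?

n = log_2(36893488147419103232) = 65.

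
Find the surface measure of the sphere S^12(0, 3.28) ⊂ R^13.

|∂B_13(3.28)| ≈ 1.83557e+07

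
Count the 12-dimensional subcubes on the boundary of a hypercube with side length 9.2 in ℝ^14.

An n-cube has C(n,k)·2^(n-k) k-faces. Here C(14,12)·2^2 = 91·4 = 364.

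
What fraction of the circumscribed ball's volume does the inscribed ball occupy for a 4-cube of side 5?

V_in/V_out = n^(-n/2) = 4^(-4/2) ≈ 0.0625.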